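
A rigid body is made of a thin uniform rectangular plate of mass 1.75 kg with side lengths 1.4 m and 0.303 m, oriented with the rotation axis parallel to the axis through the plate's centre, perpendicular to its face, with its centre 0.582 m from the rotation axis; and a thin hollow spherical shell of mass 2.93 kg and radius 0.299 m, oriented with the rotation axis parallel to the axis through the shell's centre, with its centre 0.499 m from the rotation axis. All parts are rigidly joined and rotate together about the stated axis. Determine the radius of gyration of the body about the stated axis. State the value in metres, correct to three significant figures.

Rectangular plate: I_cm = (1/12)M(a²+b²) = (1/12)(1.75)[(1.4)² + (0.303)²] = 0.29922 kg·m²; centre at d = 0.582 m, so the parallel axis theorem gives I = 0.29922 + (1.75)(0.582)² = 0.89199 kg·m².
Spherical shell: I_cm = (2/3)MR² = (2/3)(2.93)(0.299)² = 0.17463 kg·m²; centre at d = 0.499 m, so the parallel axis theorem gives I = 0.17463 + (2.93)(0.499)² = 0.9042 kg·m².
Total I = 1.7962 kg·m²; total mass M = 4.68 kg.
k = √(I/M) = √(1.7962/4.68) = 0.61952 m.

0.620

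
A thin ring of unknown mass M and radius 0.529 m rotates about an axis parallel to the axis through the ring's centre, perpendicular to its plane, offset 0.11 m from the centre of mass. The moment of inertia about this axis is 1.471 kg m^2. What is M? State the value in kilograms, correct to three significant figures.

I = I_cm + Md² = MR² + Md² = M·[1·(0.529)² + (0.11)²] = M·0.29194.
So M = 1.471 / 0.29194 = 5.0387 kg.

5.04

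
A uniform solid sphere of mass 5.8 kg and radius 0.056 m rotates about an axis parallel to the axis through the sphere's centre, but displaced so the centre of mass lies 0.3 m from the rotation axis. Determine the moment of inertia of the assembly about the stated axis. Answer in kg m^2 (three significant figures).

I_cm = (2/5)MR² = (2/5)(5.8)(0.056)² = 0.0072755 kg m^2; centre at d = 0.3 m, so the parallel axis theorem gives I = 0.0072755 + (5.8)(0.3)² = 0.52928 kg m^2.

0.529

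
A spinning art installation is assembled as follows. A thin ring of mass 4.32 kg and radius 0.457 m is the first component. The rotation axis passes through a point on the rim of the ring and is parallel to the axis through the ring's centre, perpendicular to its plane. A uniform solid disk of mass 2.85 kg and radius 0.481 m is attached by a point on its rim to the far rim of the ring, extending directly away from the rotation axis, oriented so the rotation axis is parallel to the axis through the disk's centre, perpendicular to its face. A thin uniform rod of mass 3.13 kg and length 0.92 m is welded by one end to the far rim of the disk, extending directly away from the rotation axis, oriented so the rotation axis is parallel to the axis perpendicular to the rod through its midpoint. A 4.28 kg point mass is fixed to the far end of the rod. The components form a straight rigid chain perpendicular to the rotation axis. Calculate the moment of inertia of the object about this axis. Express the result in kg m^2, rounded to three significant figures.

Thin ring: I_cm = MR² = (4.32)(0.457)² = 0.90223 kg m^2; centre at d = 0.457 m, so the parallel axis theorem gives I = 0.90223 + (4.32)(0.457)² = 1.8045 kg m^2.
Solid disk: I_cm = (1/2)MR² = (1/2)(2.85)(0.481)² = 0.32969 kg m^2; centre at d = 0.457 + 0.457 + 0.481 = 1.395 m, so the parallel axis theorem gives I = 0.32969 + (2.85)(1.395)² = 5.8759 kg m^2.
Thin rod: I_cm = (1/12)ML² = (1/12)(3.13)(0.92)² = 0.22077 kg m^2; centre at d = 0.457 + 0.457 + 0.481 + 0.481 + 0.46 = 2.336 m, so the parallel axis theorem gives I = 0.22077 + (3.13)(2.336)² = 17.301 kg m^2.
Point mass: I_cm = 0; centre at d = 0.457 + 0.457 + 0.481 + 0.481 + 0.46 + 0.46 = 2.796 m, so the parallel axis theorem gives I = 0 + (4.28)(2.796)² = 33.459 kg m^2.
Total I = 1.8045 + 5.8759 + 17.301 + 33.459 = 58.441 kg m^2.

58.4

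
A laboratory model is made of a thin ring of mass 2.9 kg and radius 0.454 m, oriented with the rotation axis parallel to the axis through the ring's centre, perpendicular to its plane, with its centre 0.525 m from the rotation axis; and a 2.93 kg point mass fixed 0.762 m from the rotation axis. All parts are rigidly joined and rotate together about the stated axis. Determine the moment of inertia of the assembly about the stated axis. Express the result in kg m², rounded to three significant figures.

Thin ring: I_cm = MR² = (2.9)(0.454)² = 0.59774 kg m²; centre at d = 0.525 m, so the parallel axis theorem gives I = 0.59774 + (2.9)(0.525)² = 1.397 kg m².
Point mass: I_cm = 0; centre at d = 0.762 m, so the parallel axis theorem gives I = 0 + (2.93)(0.762)² = 1.7013 kg m².
Total I = 1.397 + 1.7013 = 3.0983 kg m².

3.10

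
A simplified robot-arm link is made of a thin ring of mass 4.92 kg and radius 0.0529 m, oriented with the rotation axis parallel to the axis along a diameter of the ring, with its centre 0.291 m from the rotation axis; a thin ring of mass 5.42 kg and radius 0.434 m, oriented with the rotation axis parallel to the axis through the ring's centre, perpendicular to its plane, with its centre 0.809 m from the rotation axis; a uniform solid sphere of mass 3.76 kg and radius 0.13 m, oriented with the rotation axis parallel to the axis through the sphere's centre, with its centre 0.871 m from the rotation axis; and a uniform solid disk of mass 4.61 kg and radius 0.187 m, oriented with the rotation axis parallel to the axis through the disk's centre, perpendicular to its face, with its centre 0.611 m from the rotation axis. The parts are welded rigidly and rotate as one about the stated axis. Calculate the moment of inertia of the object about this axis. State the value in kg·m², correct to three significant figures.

9.67

Thin ring: I_cm = (1/2)MR² = (1/2)(4.92)(0.0529)² = 0.0068841 kg·m²; centre at d = 0.291 m, so I = I_cm + Md² gives I = 0.0068841 + (4.92)(0.291)² = 0.42351 kg·m².
Thin ring: I_cm = MR² = (5.42)(0.434)² = 1.0209 kg·m²; centre at d = 0.809 m, so I = I_cm + Md² gives I = 1.0209 + (5.42)(0.809)² = 4.5682 kg·m².
Solid sphere: I_cm = (2/5)MR² = (2/5)(3.76)(0.13)² = 0.025418 kg·m²; centre at d = 0.871 m, so I = I_cm + Md² gives I = 0.025418 + (3.76)(0.871)² = 2.8779 kg·m².
Solid disk: I_cm = (1/2)MR² = (1/2)(4.61)(0.187)² = 0.080604 kg·m²; centre at d = 0.611 m, so I = I_cm + Md² gives I = 0.080604 + (4.61)(0.611)² = 1.8016 kg·m².
Total I = 0.42351 + 4.5682 + 2.8779 + 1.8016 = 9.6712 kg·m².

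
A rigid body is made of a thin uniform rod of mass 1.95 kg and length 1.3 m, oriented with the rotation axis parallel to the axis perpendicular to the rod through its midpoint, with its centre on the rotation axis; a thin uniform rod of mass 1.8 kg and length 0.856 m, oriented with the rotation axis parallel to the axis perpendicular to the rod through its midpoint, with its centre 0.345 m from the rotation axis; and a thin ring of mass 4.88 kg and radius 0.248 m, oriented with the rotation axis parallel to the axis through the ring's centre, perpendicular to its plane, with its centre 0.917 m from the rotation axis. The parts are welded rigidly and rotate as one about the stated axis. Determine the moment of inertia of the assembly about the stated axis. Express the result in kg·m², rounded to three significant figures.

5.00

Thin rod: I_cm = (1/12)ML² = (1/12)(1.95)(1.3)² = 0.27463 kg·m²; axis through the centre, so I = 0.27463 kg·m².
Thin rod: I_cm = (1/12)ML² = (1/12)(1.8)(0.856)² = 0.10991 kg·m²; centre at d = 0.345 m, so I = I_cm + Md² gives I = 0.10991 + (1.8)(0.345)² = 0.32416 kg·m².
Thin ring: I_cm = MR² = (4.88)(0.248)² = 0.30014 kg·m²; centre at d = 0.917 m, so I = I_cm + Md² gives I = 0.30014 + (4.88)(0.917)² = 4.4037 kg·m².
Total I = 0.27463 + 0.32416 + 4.4037 = 5.0025 kg·m².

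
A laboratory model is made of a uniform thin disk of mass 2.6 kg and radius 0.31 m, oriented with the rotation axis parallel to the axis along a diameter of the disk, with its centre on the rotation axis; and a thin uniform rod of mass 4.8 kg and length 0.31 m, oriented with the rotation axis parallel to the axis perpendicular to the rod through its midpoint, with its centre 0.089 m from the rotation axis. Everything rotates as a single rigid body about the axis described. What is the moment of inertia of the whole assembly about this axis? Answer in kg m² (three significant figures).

0.139

Thin disk: I_cm = (1/4)MR² = (1/4)(2.6)(0.31)² = 0.062465 kg m²; axis through the centre, so I = 0.062465 kg m².
Thin rod: I_cm = (1/12)ML² = (1/12)(4.8)(0.31)² = 0.03844 kg m²; centre at d = 0.089 m, so I = I_cm + Md² gives I = 0.03844 + (4.8)(0.089)² = 0.076461 kg m².
Total I = 0.062465 + 0.076461 = 0.13893 kg m².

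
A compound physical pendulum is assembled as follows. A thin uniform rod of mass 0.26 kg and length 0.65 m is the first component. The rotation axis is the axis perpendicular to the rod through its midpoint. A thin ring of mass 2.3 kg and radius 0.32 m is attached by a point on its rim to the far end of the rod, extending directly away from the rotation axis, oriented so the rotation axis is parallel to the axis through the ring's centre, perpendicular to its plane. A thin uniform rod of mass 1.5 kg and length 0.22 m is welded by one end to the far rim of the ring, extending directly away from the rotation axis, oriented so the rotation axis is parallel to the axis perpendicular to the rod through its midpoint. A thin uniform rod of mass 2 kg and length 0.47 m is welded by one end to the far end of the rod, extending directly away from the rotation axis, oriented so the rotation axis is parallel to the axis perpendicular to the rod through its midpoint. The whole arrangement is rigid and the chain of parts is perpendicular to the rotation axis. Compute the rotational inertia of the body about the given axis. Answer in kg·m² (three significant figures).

7.01

Thin rod: I_cm = (1/12)ML² = (1/12)(0.26)(0.65)² = 0.0091542 kg·m²; axis through the centre, so I = 0.0091542 kg·m².
Thin ring: I_cm = MR² = (2.3)(0.32)² = 0.23552 kg·m²; centre at d = 0.325 + 0.32 = 0.645 m, so I = I_cm + Md² gives I = 0.23552 + (2.3)(0.645)² = 1.1924 kg·m².
Thin rod: I_cm = (1/12)ML² = (1/12)(1.5)(0.22)² = 0.00605 kg·m²; centre at d = 0.325 + 0.32 + 0.32 + 0.11 = 1.075 m, so I = I_cm + Md² gives I = 0.00605 + (1.5)(1.075)² = 1.7395 kg·m².
Thin rod: I_cm = (1/12)ML² = (1/12)(2)(0.47)² = 0.036817 kg·m²; centre at d = 0.325 + 0.32 + 0.32 + 0.11 + 0.11 + 0.235 = 1.42 m, so I = I_cm + Md² gives I = 0.036817 + (2)(1.42)² = 4.0696 kg·m².
Total I = 0.0091542 + 1.1924 + 1.7395 + 4.0696 = 7.0106 kg·m².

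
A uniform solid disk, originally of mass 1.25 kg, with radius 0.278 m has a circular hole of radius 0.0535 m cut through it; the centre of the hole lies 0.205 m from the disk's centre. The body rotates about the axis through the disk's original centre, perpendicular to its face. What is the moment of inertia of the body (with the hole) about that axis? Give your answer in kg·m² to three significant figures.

0.0463

Unpierced body about its centre: I₀ = (1/2)MR² = (1/2)(1.25)(0.278)² = 0.048303 kg·m².
The removed disk has mass m = M·(r/R)² = (1.25)(0.0535/0.278)² = 0.046294 kg (same uniform areal density).
Its moment of inertia about the rotation axis (parallel-axis theorem): I_hole = (1/2)mr² + md² = (1/2)(0.046294)(0.0535)² + (0.046294)(0.205)² = 0.0020118 kg·m².
Treating the hole as negative mass, I = I₀ − I_hole = 0.048303 − 0.0020118 = 0.046291 kg·m².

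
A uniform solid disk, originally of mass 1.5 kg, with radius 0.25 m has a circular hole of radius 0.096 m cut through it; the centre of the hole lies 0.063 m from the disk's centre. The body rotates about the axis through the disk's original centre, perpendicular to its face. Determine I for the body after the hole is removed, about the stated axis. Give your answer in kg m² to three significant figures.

Unpierced body about its centre: I₀ = (1/2)MR² = (1/2)(1.5)(0.25)² = 0.046875 kg m².
The removed disk has mass m = M·(r/R)² = (1.5)(0.096/0.25)² = 0.22118 kg (same uniform areal density).
Its moment of inertia about the rotation axis (parallel-axis theorem): I_hole = (1/2)mr² + md² = (1/2)(0.22118)(0.096)² + (0.22118)(0.063)² = 0.0018971 kg m².
Treating the hole as negative mass, I = I₀ − I_hole = 0.046875 − 0.0018971 = 0.044978 kg m².

0.0450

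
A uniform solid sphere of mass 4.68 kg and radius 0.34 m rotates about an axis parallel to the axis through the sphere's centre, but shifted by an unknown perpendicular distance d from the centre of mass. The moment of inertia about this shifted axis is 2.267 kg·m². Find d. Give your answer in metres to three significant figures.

About the centre-of-mass axis, I_cm = (2/5)MR² = (2/5)(4.68)(0.34)² = 0.2164 kg·m².
Parallel axis theorem: I = I_cm + Md², so Md² = 2.267 − 0.2164 = 2.0506 kg·m².
d = √(2.0506 / 4.68) = 0.66194 m.

0.662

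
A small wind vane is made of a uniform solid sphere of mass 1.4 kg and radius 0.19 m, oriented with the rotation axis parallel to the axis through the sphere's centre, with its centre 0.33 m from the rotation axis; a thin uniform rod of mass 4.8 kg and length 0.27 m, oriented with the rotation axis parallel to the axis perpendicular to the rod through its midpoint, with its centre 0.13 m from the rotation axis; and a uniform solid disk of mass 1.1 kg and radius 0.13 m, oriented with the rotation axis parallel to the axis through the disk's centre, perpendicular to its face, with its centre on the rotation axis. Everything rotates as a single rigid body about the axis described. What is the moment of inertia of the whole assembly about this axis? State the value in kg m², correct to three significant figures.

0.292

Solid sphere: I_cm = (2/5)MR² = (2/5)(1.4)(0.19)² = 0.020216 kg m²; centre at d = 0.33 m, so I = I_cm + Md² gives I = 0.020216 + (1.4)(0.33)² = 0.17268 kg m².
Thin rod: I_cm = (1/12)ML² = (1/12)(4.8)(0.27)² = 0.02916 kg m²; centre at d = 0.13 m, so I = I_cm + Md² gives I = 0.02916 + (4.8)(0.13)² = 0.11028 kg m².
Solid disk: I_cm = (1/2)MR² = (1/2)(1.1)(0.13)² = 0.009295 kg m²; axis through the centre, so I = 0.009295 kg m².
Total I = 0.17268 + 0.11028 + 0.009295 = 0.29225 kg m².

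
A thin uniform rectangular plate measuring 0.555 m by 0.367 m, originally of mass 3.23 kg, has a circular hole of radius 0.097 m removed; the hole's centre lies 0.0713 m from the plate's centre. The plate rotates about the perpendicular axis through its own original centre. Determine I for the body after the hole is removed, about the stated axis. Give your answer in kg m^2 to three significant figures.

0.115

Unpierced body about its centre: I₀ = (1/12)M(a²+b²) = (1/12)(3.23)[(0.555)² + (0.367)²] = 0.11916 kg m^2.
The removed disk has mass m = M·πr²/(ab) = (3.23)·π(0.097)²/(0.555·0.367) = 0.46875 kg (same uniform areal density).
Its moment of inertia about the rotation axis (parallel-axis theorem): I_hole = (1/2)mr² + md² = (1/2)(0.46875)(0.097)² + (0.46875)(0.0713)² = 0.0045882 kg m^2.
Treating the hole as negative mass, I = I₀ − I_hole = 0.11916 − 0.0045882 = 0.11458 kg m^2.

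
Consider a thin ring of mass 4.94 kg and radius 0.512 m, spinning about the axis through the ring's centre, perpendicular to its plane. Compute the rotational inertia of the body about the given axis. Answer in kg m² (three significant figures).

I_cm = MR² = (4.94)(0.512)² = 1.295 kg m²; axis through the centre, so I = 1.295 kg m².

1.29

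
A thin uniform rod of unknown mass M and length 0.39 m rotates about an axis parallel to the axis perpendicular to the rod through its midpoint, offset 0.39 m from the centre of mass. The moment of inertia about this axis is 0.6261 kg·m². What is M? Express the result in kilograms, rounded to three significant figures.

I = I_cm + Md² = (1/12)ML² + Md² = M·[0.0833333·(0.39)² + (0.39)²] = M·0.16478.
So M = 0.6261 / 0.16478 = 3.7997 kg.

3.80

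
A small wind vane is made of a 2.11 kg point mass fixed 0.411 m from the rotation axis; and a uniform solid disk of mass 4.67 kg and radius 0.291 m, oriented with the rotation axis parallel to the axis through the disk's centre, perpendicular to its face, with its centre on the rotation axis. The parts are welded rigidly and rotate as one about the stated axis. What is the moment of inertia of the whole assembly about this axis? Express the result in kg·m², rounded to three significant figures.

0.554

Point mass: I_cm = 0; centre at d = 0.411 m, so the parallel axis theorem gives I = 0 + (2.11)(0.411)² = 0.35642 kg·m².
Solid disk: I_cm = (1/2)MR² = (1/2)(4.67)(0.291)² = 0.19773 kg·m²; axis through the centre, so I = 0.19773 kg·m².
Total I = 0.35642 + 0.19773 = 0.55415 kg·m².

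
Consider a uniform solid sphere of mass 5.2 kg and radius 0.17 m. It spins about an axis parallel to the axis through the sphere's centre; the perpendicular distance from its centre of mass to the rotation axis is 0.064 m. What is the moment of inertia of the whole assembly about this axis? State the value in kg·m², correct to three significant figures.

I_cm = (2/5)MR² = (2/5)(5.2)(0.17)² = 0.060112 kg·m²; centre at d = 0.064 m, so the parallel axis theorem gives I = 0.060112 + (5.2)(0.064)² = 0.081411 kg·m².

0.0814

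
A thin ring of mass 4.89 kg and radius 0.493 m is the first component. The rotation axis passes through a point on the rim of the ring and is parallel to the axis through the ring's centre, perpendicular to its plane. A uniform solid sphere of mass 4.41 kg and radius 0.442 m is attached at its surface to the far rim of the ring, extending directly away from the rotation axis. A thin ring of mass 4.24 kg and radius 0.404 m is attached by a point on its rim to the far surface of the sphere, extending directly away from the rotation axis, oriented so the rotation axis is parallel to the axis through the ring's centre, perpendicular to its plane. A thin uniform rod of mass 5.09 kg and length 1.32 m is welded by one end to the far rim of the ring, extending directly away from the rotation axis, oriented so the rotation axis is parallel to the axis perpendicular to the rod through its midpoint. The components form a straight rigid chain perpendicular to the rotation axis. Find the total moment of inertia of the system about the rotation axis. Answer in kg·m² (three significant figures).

91.8

Thin ring: I_cm = MR² = (4.89)(0.493)² = 1.1885 kg·m²; centre at d = 0.493 m, so the parallel axis theorem gives I = 1.1885 + (4.89)(0.493)² = 2.377 kg·m².
Solid sphere: I_cm = (2/5)MR² = (2/5)(4.41)(0.442)² = 0.34462 kg·m²; centre at d = 0.493 + 0.493 + 0.442 = 1.428 m, so the parallel axis theorem gives I = 0.34462 + (4.41)(1.428)² = 9.3374 kg·m².
Thin ring: I_cm = MR² = (4.24)(0.404)² = 0.69204 kg·m²; centre at d = 0.493 + 0.493 + 0.442 + 0.442 + 0.404 = 2.274 m, so the parallel axis theorem gives I = 0.69204 + (4.24)(2.274)² = 22.617 kg·m².
Thin rod: I_cm = (1/12)ML² = (1/12)(5.09)(1.32)² = 0.73907 kg·m²; centre at d = 0.493 + 0.493 + 0.442 + 0.442 + 0.404 + 0.404 + 0.66 = 3.338 m, so the parallel axis theorem gives I = 0.73907 + (5.09)(3.338)² = 57.453 kg·m².
Total I = 2.377 + 9.3374 + 22.617 + 57.453 = 91.785 kg·m².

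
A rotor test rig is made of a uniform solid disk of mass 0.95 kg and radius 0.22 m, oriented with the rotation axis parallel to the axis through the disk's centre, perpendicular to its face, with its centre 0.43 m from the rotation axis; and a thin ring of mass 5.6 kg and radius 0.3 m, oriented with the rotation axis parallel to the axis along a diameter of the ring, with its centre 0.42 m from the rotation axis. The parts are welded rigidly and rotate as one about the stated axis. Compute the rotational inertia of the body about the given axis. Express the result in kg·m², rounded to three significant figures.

Solid disk: I_cm = (1/2)MR² = (1/2)(0.95)(0.22)² = 0.02299 kg·m²; centre at d = 0.43 m, so I = I_cm + Md² gives I = 0.02299 + (0.95)(0.43)² = 0.19864 kg·m².
Thin ring: I_cm = (1/2)MR² = (1/2)(5.6)(0.3)² = 0.252 kg·m²; centre at d = 0.42 m, so I = I_cm + Md² gives I = 0.252 + (5.6)(0.42)² = 1.2398 kg·m².
Total I = 0.19864 + 1.2398 = 1.4385 kg·m².

1.44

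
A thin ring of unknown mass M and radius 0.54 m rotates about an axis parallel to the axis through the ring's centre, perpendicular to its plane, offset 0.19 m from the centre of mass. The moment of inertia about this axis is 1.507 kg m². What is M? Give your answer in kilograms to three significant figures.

I = I_cm + Md² = MR² + Md² = M·[1·(0.54)² + (0.19)²] = M·0.3277.
So M = 1.507 / 0.3277 = 4.5987 kg.

4.60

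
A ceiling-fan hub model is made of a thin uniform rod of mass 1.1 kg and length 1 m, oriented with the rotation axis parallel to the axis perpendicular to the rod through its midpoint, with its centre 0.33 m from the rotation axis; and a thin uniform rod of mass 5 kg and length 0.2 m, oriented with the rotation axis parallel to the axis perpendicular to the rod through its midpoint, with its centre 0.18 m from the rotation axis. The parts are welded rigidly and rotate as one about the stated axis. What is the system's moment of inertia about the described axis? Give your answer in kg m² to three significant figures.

Thin rod: I_cm = (1/12)ML² = (1/12)(1.1)(1)² = 0.091667 kg m²; centre at d = 0.33 m, so I = I_cm + Md² gives I = 0.091667 + (1.1)(0.33)² = 0.21146 kg m².
Thin rod: I_cm = (1/12)ML² = (1/12)(5)(0.2)² = 0.016667 kg m²; centre at d = 0.18 m, so I = I_cm + Md² gives I = 0.016667 + (5)(0.18)² = 0.17867 kg m².
Total I = 0.21146 + 0.17867 = 0.39012 kg m².

0.390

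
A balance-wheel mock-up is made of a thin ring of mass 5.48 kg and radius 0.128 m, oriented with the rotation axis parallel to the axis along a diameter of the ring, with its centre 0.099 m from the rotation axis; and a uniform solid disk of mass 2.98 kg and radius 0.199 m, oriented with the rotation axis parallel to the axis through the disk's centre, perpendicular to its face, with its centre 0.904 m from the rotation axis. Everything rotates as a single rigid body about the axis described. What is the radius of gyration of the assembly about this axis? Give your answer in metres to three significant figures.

Thin ring: I_cm = (1/2)MR² = (1/2)(5.48)(0.128)² = 0.044892 kg·m²; centre at d = 0.099 m, so I = I_cm + Md² gives I = 0.044892 + (5.48)(0.099)² = 0.098602 kg·m².
Solid disk: I_cm = (1/2)MR² = (1/2)(2.98)(0.199)² = 0.059005 kg·m²; centre at d = 0.904 m, so I = I_cm + Md² gives I = 0.059005 + (2.98)(0.904)² = 2.4943 kg·m².
Total I = 2.5929 kg·m²; total mass M = 8.46 kg.
k = √(I/M) = √(2.5929/8.46) = 0.55362 m.

0.554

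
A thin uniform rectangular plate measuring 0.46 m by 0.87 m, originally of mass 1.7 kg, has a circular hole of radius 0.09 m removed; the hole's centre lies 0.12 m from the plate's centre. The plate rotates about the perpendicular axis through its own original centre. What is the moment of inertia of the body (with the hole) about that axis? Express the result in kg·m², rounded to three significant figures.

Unpierced body about its centre: I₀ = (1/12)M(a²+b²) = (1/12)(1.7)[(0.46)² + (0.87)²] = 0.1372 kg·m².
The removed disk has mass m = M·πr²/(ab) = (1.7)·π(0.09)²/(0.46·0.87) = 0.1081 kg (same uniform areal density).
Its moment of inertia about the rotation axis (parallel-axis theorem): I_hole = (1/2)mr² + md² = (1/2)(0.1081)(0.09)² + (0.1081)(0.12)² = 0.0019944 kg·m².
Treating the hole as negative mass, I = I₀ − I_hole = 0.1372 − 0.0019944 = 0.13521 kg·m².

0.135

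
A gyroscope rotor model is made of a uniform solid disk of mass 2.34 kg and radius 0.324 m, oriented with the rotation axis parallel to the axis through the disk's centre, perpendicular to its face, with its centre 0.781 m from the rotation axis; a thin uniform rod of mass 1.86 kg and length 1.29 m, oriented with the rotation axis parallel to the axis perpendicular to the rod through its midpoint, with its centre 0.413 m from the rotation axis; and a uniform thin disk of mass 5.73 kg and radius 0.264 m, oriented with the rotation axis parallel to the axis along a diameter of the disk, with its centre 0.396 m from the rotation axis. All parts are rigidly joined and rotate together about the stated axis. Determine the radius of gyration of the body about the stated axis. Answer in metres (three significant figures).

0.561

Solid disk: I_cm = (1/2)MR² = (1/2)(2.34)(0.324)² = 0.12282 kg m²; centre at d = 0.781 m, so the parallel axis theorem gives I = 0.12282 + (2.34)(0.781)² = 1.5501 kg m².
Thin rod: I_cm = (1/12)ML² = (1/12)(1.86)(1.29)² = 0.25794 kg m²; centre at d = 0.413 m, so the parallel axis theorem gives I = 0.25794 + (1.86)(0.413)² = 0.57519 kg m².
Thin disk: I_cm = (1/4)MR² = (1/4)(5.73)(0.264)² = 0.09984 kg m²; centre at d = 0.396 m, so the parallel axis theorem gives I = 0.09984 + (5.73)(0.396)² = 0.9984 kg m².
Total I = 3.1237 kg m²; total mass M = 9.93 kg.
k = √(I/M) = √(3.1237/9.93) = 0.56087 m.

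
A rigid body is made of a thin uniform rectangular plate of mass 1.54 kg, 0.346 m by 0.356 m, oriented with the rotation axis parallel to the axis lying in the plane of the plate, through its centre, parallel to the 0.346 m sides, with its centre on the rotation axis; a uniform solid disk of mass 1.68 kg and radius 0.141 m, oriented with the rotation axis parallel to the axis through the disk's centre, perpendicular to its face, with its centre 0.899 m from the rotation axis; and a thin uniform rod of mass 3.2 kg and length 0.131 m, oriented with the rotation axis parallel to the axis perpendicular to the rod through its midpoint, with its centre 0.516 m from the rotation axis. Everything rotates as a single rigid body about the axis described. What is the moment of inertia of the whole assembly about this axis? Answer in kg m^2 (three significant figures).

2.25

Rectangular plate: I_cm = (1/12)Mb² = (1/12)(1.54)(0.356)² = 0.016264 kg m^2; axis through the centre, so I = 0.016264 kg m^2.
Solid disk: I_cm = (1/2)MR² = (1/2)(1.68)(0.141)² = 0.0167 kg m^2; centre at d = 0.899 m, so the parallel axis theorem gives I = 0.0167 + (1.68)(0.899)² = 1.3745 kg m^2.
Thin rod: I_cm = (1/12)ML² = (1/12)(3.2)(0.131)² = 0.0045763 kg m^2; centre at d = 0.516 m, so the parallel axis theorem gives I = 0.0045763 + (3.2)(0.516)² = 0.8566 kg m^2.
Total I = 0.016264 + 1.3745 + 0.8566 = 2.2473 kg m^2.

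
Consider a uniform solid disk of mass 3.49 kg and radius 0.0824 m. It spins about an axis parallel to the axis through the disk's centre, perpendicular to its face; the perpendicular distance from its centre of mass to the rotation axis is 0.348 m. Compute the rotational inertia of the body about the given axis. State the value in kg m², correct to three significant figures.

0.435

I_cm = (1/2)MR² = (1/2)(3.49)(0.0824)² = 0.011848 kg m²; centre at d = 0.348 m, so the parallel axis theorem gives I = 0.011848 + (3.49)(0.348)² = 0.4345 kg m².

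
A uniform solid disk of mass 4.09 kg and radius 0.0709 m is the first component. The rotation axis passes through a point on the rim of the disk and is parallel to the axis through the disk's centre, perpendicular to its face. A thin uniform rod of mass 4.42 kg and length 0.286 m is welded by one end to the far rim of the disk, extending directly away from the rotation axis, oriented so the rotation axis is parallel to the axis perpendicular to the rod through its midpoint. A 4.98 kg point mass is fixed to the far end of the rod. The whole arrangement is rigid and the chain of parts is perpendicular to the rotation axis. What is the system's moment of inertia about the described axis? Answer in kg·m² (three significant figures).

Solid disk: I_cm = (1/2)MR² = (1/2)(4.09)(0.0709)² = 0.01028 kg·m²; centre at d = 0.0709 m, so I = I_cm + Md² gives I = 0.01028 + (4.09)(0.0709)² = 0.030839 kg·m².
Thin rod: I_cm = (1/12)ML² = (1/12)(4.42)(0.286)² = 0.030128 kg·m²; centre at d = 0.0709 + 0.0709 + 0.143 = 0.2848 m, so I = I_cm + Md² gives I = 0.030128 + (4.42)(0.2848)² = 0.38864 kg·m².
Point mass: I_cm = 0; centre at d = 0.0709 + 0.0709 + 0.143 + 0.143 = 0.4278 m, so I = I_cm + Md² gives I = 0 + (4.98)(0.4278)² = 0.9114 kg·m².
Total I = 0.030839 + 0.38864 + 0.9114 = 1.3309 kg·m².

1.33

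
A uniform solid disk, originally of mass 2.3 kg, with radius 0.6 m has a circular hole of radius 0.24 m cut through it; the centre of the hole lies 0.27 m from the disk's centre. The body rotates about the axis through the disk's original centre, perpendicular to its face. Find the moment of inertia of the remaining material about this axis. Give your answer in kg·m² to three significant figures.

Unpierced body about its centre: I₀ = (1/2)MR² = (1/2)(2.3)(0.6)² = 0.414 kg·m².
The removed disk has mass m = M·(r/R)² = (2.3)(0.24/0.6)² = 0.368 kg (same uniform areal density).
Its moment of inertia about the rotation axis (parallel-axis theorem): I_hole = (1/2)mr² + md² = (1/2)(0.368)(0.24)² + (0.368)(0.27)² = 0.037426 kg·m².
Treating the hole as negative mass, I = I₀ − I_hole = 0.414 − 0.037426 = 0.37657 kg·m².

0.377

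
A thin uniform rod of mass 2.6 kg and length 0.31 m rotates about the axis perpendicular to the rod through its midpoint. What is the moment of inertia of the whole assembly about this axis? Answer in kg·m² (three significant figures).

0.0208

I_cm = (1/12)ML² = (1/12)(2.6)(0.31)² = 0.020822 kg·m²; axis through the centre, so I = 0.020822 kg·m².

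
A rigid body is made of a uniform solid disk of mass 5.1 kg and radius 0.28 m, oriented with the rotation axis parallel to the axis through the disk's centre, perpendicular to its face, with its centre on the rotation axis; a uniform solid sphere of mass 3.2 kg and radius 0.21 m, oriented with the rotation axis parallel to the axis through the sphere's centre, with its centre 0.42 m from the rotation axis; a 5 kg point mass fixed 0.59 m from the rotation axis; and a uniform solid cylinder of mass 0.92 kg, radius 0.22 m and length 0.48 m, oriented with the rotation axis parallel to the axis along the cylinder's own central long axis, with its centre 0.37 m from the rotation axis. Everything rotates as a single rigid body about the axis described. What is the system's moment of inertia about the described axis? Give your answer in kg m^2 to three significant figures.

Solid disk: I_cm = (1/2)MR² = (1/2)(5.1)(0.28)² = 0.19992 kg m^2; axis through the centre, so I = 0.19992 kg m^2.
Solid sphere: I_cm = (2/5)MR² = (2/5)(3.2)(0.21)² = 0.056448 kg m^2; centre at d = 0.42 m, so I = I_cm + Md² gives I = 0.056448 + (3.2)(0.42)² = 0.62093 kg m^2.
Point mass: I_cm = 0; centre at d = 0.59 m, so I = I_cm + Md² gives I = 0 + (5)(0.59)² = 1.7405 kg m^2.
Solid cylinder: I_cm = (1/2)MR² = (1/2)(0.92)(0.22)² = 0.022264 kg m^2; centre at d = 0.37 m, so I = I_cm + Md² gives I = 0.022264 + (0.92)(0.37)² = 0.14821 kg m^2.
Total I = 0.19992 + 0.62093 + 1.7405 + 0.14821 = 2.7096 kg m^2.

2.71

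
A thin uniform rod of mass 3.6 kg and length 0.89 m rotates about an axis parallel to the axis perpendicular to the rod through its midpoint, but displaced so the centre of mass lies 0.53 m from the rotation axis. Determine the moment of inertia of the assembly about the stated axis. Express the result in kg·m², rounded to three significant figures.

I_cm = (1/12)ML² = (1/12)(3.6)(0.89)² = 0.23763 kg·m²; centre at d = 0.53 m, so I = I_cm + Md² gives I = 0.23763 + (3.6)(0.53)² = 1.2489 kg·m².

1.25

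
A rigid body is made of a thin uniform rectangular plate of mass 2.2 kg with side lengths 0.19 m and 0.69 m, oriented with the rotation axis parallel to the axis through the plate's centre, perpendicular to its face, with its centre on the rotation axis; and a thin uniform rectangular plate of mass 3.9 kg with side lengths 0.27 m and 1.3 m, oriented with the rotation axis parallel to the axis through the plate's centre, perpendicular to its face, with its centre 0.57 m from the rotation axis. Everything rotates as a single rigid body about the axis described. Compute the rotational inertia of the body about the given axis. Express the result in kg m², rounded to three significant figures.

Rectangular plate: I_cm = (1/12)M(a²+b²) = (1/12)(2.2)[(0.19)² + (0.69)²] = 0.093903 kg m²; axis through the centre, so I = 0.093903 kg m².
Rectangular plate: I_cm = (1/12)M(a²+b²) = (1/12)(3.9)[(0.27)² + (1.3)²] = 0.57294 kg m²; centre at d = 0.57 m, so the parallel axis theorem gives I = 0.57294 + (3.9)(0.57)² = 1.8401 kg m².
Total I = 0.093903 + 1.8401 = 1.934 kg m².

1.93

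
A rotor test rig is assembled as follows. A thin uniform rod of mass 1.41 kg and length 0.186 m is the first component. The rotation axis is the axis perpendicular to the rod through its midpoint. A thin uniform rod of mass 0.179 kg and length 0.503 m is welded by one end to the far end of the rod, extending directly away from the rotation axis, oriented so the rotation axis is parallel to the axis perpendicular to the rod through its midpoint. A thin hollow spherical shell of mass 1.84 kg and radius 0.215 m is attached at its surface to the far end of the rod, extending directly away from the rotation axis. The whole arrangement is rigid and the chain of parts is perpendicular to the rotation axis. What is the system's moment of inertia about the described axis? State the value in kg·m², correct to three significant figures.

1.30

Thin rod: I_cm = (1/12)ML² = (1/12)(1.41)(0.186)² = 0.004065 kg·m²; axis through the centre, so I = 0.004065 kg·m².
Thin rod: I_cm = (1/12)ML² = (1/12)(0.179)(0.503)² = 0.0037741 kg·m²; centre at d = 0.093 + 0.2515 = 0.3445 m, so I = I_cm + Md² gives I = 0.0037741 + (0.179)(0.3445)² = 0.025018 kg·m².
Spherical shell: I_cm = (2/3)MR² = (2/3)(1.84)(0.215)² = 0.056703 kg·m²; centre at d = 0.093 + 0.2515 + 0.2515 + 0.215 = 0.811 m, so I = I_cm + Md² gives I = 0.056703 + (1.84)(0.811)² = 1.2669 kg·m².
Total I = 0.004065 + 0.025018 + 1.2669 = 1.296 kg·m².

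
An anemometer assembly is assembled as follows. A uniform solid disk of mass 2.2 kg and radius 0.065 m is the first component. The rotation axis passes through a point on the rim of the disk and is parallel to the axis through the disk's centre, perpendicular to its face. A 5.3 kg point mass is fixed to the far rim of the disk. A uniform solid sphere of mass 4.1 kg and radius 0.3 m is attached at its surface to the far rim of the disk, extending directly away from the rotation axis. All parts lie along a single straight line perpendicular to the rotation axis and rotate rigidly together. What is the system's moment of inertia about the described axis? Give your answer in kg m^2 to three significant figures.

1.01

Solid disk: I_cm = (1/2)MR² = (1/2)(2.2)(0.065)² = 0.0046475 kg m^2; centre at d = 0.065 m, so the parallel axis theorem gives I = 0.0046475 + (2.2)(0.065)² = 0.013943 kg m^2.
Point mass: I_cm = 0; centre at d = 0.065 + 0.065 = 0.13 m, so the parallel axis theorem gives I = 0 + (5.3)(0.13)² = 0.08957 kg m^2.
Solid sphere: I_cm = (2/5)MR² = (2/5)(4.1)(0.3)² = 0.1476 kg m^2; centre at d = 0.065 + 0.065 + 0.3 = 0.43 m, so the parallel axis theorem gives I = 0.1476 + (4.1)(0.43)² = 0.90569 kg m^2.
Total I = 0.013943 + 0.08957 + 0.90569 = 1.0092 kg m^2.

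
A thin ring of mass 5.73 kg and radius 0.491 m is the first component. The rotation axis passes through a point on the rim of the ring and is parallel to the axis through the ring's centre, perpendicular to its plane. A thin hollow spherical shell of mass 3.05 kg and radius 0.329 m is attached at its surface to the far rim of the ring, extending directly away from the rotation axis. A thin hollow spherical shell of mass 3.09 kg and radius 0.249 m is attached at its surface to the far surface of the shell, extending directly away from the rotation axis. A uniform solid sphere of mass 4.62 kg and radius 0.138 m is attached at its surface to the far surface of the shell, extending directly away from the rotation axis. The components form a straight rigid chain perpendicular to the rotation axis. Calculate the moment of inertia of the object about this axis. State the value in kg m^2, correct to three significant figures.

Thin ring: I_cm = MR² = (5.73)(0.491)² = 1.3814 kg m^2; centre at d = 0.491 m, so the parallel axis theorem gives I = 1.3814 + (5.73)(0.491)² = 2.7628 kg m^2.
Spherical shell: I_cm = (2/3)MR² = (2/3)(3.05)(0.329)² = 0.22009 kg m^2; centre at d = 0.491 + 0.491 + 0.329 = 1.311 m, so the parallel axis theorem gives I = 0.22009 + (3.05)(1.311)² = 5.4622 kg m^2.
Spherical shell: I_cm = (2/3)MR² = (2/3)(3.09)(0.249)² = 0.12772 kg m^2; centre at d = 0.491 + 0.491 + 0.329 + 0.329 + 0.249 = 1.889 m, so the parallel axis theorem gives I = 0.12772 + (3.09)(1.889)² = 11.154 kg m^2.
Solid sphere: I_cm = (2/5)MR² = (2/5)(4.62)(0.138)² = 0.035193 kg m^2; centre at d = 0.491 + 0.491 + 0.329 + 0.329 + 0.249 + 0.249 + 0.138 = 2.276 m, so the parallel axis theorem gives I = 0.035193 + (4.62)(2.276)² = 23.968 kg m^2.
Total I = 2.7628 + 5.4622 + 11.154 + 23.968 = 43.346 kg m^2.

43.3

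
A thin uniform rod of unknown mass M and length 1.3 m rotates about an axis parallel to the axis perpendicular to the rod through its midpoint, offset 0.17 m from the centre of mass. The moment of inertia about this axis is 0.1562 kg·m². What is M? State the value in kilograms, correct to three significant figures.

I = I_cm + Md² = (1/12)ML² + Md² = M·[0.0833333·(1.3)² + (0.17)²] = M·0.16973.
So M = 0.1562 / 0.16973 = 0.92027 kg.

0.920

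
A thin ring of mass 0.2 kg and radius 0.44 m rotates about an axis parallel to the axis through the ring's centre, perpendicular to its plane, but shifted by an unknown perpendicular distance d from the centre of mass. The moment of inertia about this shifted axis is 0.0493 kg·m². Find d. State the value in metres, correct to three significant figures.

0.230

About the centre-of-mass axis, I_cm = MR² = (0.2)(0.44)² = 0.03872 kg·m².
Parallel axis theorem: I = I_cm + Md², so Md² = 0.0493 − 0.03872 = 0.01058 kg·m².
d = √(0.01058 / 0.2) = 0.23 m.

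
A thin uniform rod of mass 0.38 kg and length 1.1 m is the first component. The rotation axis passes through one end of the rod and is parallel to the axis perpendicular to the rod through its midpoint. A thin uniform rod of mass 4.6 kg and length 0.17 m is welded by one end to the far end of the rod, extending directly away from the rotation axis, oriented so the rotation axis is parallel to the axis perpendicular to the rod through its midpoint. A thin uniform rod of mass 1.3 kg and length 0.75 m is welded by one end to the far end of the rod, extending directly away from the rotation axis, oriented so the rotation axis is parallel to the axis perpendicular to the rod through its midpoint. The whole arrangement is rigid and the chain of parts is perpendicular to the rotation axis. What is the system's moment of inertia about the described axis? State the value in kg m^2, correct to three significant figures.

Thin rod: I_cm = (1/12)ML² = (1/12)(0.38)(1.1)² = 0.038317 kg m^2; centre at d = 0.55 m, so I = I_cm + Md² gives I = 0.038317 + (0.38)(0.55)² = 0.15327 kg m^2.
Thin rod: I_cm = (1/12)ML² = (1/12)(4.6)(0.17)² = 0.011078 kg m^2; centre at d = 0.55 + 0.55 + 0.085 = 1.185 m, so I = I_cm + Md² gives I = 0.011078 + (4.6)(1.185)² = 6.4705 kg m^2.
Thin rod: I_cm = (1/12)ML² = (1/12)(1.3)(0.75)² = 0.060938 kg m^2; centre at d = 0.55 + 0.55 + 0.085 + 0.085 + 0.375 = 1.645 m, so I = I_cm + Md² gives I = 0.060938 + (1.3)(1.645)² = 3.5788 kg m^2.
Total I = 0.15327 + 6.4705 + 3.5788 = 10.203 kg m^2.

10.2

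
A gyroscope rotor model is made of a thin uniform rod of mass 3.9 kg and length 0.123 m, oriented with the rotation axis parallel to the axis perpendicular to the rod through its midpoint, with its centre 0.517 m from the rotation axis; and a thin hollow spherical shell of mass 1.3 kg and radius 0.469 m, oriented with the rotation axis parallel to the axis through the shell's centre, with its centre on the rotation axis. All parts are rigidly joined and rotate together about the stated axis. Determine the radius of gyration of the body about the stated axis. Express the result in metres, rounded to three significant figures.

0.488

Thin rod: I_cm = (1/12)ML² = (1/12)(3.9)(0.123)² = 0.0049169 kg m²; centre at d = 0.517 m, so I = I_cm + Md² gives I = 0.0049169 + (3.9)(0.517)² = 1.0473 kg m².
Spherical shell: I_cm = (2/3)MR² = (2/3)(1.3)(0.469)² = 0.19063 kg m²; axis through the centre, so I = 0.19063 kg m².
Total I = 1.238 kg m²; total mass M = 5.2 kg.
k = √(I/M) = √(1.238/5.2) = 0.48793 m.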